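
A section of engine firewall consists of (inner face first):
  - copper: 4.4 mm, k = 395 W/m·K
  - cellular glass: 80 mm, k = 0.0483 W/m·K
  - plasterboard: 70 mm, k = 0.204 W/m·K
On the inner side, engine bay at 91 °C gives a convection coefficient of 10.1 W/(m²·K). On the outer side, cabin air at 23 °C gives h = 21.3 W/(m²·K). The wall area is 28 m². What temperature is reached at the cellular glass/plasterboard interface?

Treating each layer as a thermal resistance in series:
R_inner film = 1/(h_i·A) = 1/(10.1×28) = 0.003536 K/W
R_copper = L/(kA) = 0.0044/(395×28) = 3.978×10^-7 K/W
R_cellular glass = L/(kA) = 0.08/(0.0483×28) = 0.05915 K/W
R_plasterboard = L/(kA) = 0.07/(0.204×28) = 0.01225 K/W
R_outer film = 1/(h_o·A) = 1/(21.3×28) = 0.001677 K/W
R_total = 0.07662 K/W;  Q = ΔT/R_total = 68/0.07662 = 887.5 W
T_interface = T_inner − Q·ΣR(inner→interface) = 91 − 887×0.06269

T ≈ 35.4 °C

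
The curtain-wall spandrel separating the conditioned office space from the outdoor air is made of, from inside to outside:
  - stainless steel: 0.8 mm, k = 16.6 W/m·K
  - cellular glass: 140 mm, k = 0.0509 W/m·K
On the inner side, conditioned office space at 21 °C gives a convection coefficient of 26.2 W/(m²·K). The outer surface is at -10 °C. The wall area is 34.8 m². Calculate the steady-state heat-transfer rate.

Q ≈ 387 W

Treating each layer as a thermal resistance in series:
R_inner film = 1/(h_i·A) = 1/(26.2×34.8) = 0.001097 K/W
R_stainless steel = L/(kA) = 0.0008/(16.6×34.8) = 1.385×10^-6 K/W
R_cellular glass = L/(kA) = 0.14/(0.0509×34.8) = 0.07904 K/W
R_total = 0.08014 K/W
Q = ΔT / R_total = 31 / 0.08014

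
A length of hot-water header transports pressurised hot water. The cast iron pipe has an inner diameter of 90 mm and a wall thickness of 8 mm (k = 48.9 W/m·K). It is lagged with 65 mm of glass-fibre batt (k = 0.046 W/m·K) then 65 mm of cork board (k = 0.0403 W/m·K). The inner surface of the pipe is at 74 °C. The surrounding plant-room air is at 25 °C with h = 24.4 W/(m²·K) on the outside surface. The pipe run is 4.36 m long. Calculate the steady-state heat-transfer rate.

Q ≈ 47.1 W

Treating each annulus and film as a series resistance:
R_cast iron pipe wall = ln(53/45)/(2π×48.9×4.36) = 1.221×10^-4 K/W
R_glass-fibre batt = ln(118/53)/(2π×0.046×4.36) = 0.6352 K/W
R_cork board = ln(183/118)/(2π×0.0403×4.36) = 0.3975 K/W
R_outer film = 1/(h_o·2πr_oL) = 1/(24.4×2π×0.183×4.36) = 0.008175 K/W
R_total = 1.041 K/W
Q = ΔT/R_total = 49/1.041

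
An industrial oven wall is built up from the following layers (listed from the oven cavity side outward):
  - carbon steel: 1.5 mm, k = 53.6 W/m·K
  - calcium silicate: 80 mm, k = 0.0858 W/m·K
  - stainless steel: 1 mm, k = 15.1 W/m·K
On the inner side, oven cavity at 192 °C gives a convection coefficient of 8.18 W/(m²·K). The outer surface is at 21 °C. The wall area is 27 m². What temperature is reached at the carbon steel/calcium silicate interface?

Series thermal resistances:
R_inner film = 1/(h_i·A) = 1/(8.18×27) = 0.004528 K/W
R_carbon steel = L/(kA) = 0.0015/(53.6×27) = 1.036×10^-6 K/W
R_calcium silicate = L/(kA) = 0.08/(0.0858×27) = 0.03453 K/W
R_stainless steel = L/(kA) = 0.001/(15.1×27) = 2.453×10^-6 K/W
R_total = 0.03906 K/W;  Q = ΔT/R_total = 171/0.03906 = 4377 W
T_interface = T_inner − Q·ΣR(inner→interface) = 192 − 4380×0.004529

T ≈ 172 °C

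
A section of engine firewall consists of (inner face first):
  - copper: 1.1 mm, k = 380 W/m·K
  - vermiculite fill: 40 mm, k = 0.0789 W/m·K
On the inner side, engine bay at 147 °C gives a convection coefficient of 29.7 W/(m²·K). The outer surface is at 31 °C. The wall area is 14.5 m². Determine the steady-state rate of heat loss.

Using the resistance-network approach (series):
R_inner film = 1/(h_i·A) = 1/(29.7×14.5) = 0.002322 K/W
R_copper = L/(kA) = 0.0011/(380×14.5) = 1.996×10^-7 K/W
R_vermiculite fill = L/(kA) = 0.04/(0.0789×14.5) = 0.03496 K/W
R_total = 0.03729 K/W
Q = ΔT / R_total = 116 / 0.03729

Q ≈ 3110 W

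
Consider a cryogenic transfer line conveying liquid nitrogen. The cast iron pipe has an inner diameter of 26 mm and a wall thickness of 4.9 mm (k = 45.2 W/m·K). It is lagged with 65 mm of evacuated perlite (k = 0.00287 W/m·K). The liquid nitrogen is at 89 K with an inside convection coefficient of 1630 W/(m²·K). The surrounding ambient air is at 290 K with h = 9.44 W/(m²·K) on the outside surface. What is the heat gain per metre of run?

q′ ≈ 2.36 W/m

Radial resistances (cylindrical: R_cond = ln(r_o/r_i)/(2πkL), R_conv = 1/(h·2πrL)):
R_inner film = 1/(h_i·2πr₁L) = 1/(1630×2π×0.013×1) = 0.007511 K/W
R_cast iron pipe wall = ln(17.9/13)/(2π×45.2×1) = 0.001126 K/W
R_evacuated perlite = ln(82.9/17.9)/(2π×0.00287×1) = 85 K/W
R_outer film = 1/(h_o·2πr_oL) = 1/(9.44×2π×0.0829×1) = 0.2034 K/W
R_total = 85.21 K/W
Q = ΔT/R_total = 201/85.21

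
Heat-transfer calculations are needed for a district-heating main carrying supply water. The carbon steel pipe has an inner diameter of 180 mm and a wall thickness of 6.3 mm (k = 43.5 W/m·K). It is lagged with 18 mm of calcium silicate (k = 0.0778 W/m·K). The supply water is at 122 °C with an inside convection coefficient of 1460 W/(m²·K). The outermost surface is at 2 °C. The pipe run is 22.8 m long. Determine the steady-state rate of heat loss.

Per-layer cylindrical resistances, series-summed:
R_inner film = 1/(h_i·2πr₁L) = 1/(1460×2π×0.09×22.8) = 5.312×10^-5 K/W
R_carbon steel pipe wall = ln(96.3/90)/(2π×43.5×22.8) = 1.086×10^-5 K/W
R_calcium silicate = ln(114.3/96.3)/(2π×0.0778×22.8) = 0.01537 K/W
R_total = 0.01544 K/W
Q = ΔT/R_total = 120/0.01544

Q ≈ 7770 W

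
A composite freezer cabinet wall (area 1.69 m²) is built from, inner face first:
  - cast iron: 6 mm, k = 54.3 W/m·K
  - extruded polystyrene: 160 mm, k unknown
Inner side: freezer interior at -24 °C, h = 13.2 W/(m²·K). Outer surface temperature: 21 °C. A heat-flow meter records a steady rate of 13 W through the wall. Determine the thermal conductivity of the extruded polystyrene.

Model the wall as resistances in series:
R_inner film = 1/(h_i·A) = 1/(13.2×1.69) = 0.04483 K/W
R_cast iron = L/(kA) = 0.006/(54.3×1.69) = 6.538×10^-5 K/W
Sum of known resistances R_other = 0.04489 K/W
Total R = ΔT/Q = 45/13 = 3.462 K/W
R_extruded polystyrene = R_total − R_other = 3.417 K/W
k = L/(R·A) = 0.16/(3.417×1.69)

k ≈ 0.0277 W/(m·K)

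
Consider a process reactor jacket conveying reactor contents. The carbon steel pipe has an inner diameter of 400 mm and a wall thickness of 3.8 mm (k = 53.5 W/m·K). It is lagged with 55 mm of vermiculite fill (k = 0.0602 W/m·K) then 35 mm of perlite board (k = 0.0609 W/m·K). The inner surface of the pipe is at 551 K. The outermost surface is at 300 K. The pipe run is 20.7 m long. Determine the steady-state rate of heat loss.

Q ≈ 5390 W

For a radial system each layer contributes R = ln(r_out/r_in)/(2πkL); films add R = 1/(hA).
R_carbon steel pipe wall = ln(203.8/200)/(2π×53.5×20.7) = 2.705×10^-6 K/W
R_vermiculite fill = ln(258.8/203.8)/(2π×0.0602×20.7) = 0.03051 K/W
R_perlite board = ln(293.8/258.8)/(2π×0.0609×20.7) = 0.01601 K/W
R_total = 0.04653 K/W
Q = ΔT/R_total = 251/0.04653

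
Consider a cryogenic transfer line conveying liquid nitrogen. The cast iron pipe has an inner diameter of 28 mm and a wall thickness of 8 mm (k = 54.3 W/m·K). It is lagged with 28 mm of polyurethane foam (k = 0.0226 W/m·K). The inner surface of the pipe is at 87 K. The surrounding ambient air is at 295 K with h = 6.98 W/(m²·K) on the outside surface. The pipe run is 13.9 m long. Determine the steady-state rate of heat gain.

Per-layer cylindrical resistances, series-summed:
R_cast iron pipe wall = ln(22/14)/(2π×54.3×13.9) = 9.531×10^-5 K/W
R_polyurethane foam = ln(50/22)/(2π×0.0226×13.9) = 0.4159 K/W
R_outer film = 1/(h_o·2πr_oL) = 1/(6.98×2π×0.05×13.9) = 0.03281 K/W
R_total = 0.4488 K/W
Q = ΔT/R_total = 208/0.4488

Q ≈ 463 W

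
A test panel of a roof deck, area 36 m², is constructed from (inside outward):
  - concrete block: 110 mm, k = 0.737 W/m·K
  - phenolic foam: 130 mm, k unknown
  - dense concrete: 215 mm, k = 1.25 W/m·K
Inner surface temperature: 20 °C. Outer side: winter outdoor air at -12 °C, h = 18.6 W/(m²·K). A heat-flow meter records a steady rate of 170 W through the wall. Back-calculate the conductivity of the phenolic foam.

Using the resistance-network approach (series):
R_concrete block = L/(kA) = 0.11/(0.737×36) = 0.004146 K/W
R_dense concrete = L/(kA) = 0.215/(1.25×36) = 0.004778 K/W
R_outer film = 1/(h_o·A) = 1/(18.6×36) = 0.001493 K/W
Sum of known resistances R_other = 0.01042 K/W
Total R = ΔT/Q = 32/170 = 0.1882 K/W
R_phenolic foam = R_total − R_other = 0.1778 K/W
k = L/(R·A) = 0.13/(0.1778×36)

k ≈ 0.0203 W/(m·K)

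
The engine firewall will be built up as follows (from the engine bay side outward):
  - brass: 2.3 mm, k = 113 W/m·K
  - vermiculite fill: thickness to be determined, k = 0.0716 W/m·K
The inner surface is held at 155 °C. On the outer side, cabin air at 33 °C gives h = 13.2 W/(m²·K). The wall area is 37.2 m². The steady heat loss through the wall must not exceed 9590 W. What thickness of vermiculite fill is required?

Model the wall as resistances in series:
R_brass = L/(kA) = 0.0023/(113×37.2) = 5.472×10^-7 K/W
R_outer film = 1/(h_o·A) = 1/(13.2×37.2) = 0.002036 K/W
Sum of the known resistances R_other = 0.002037 K/W
Required total resistance R_tot = ΔT/Q_allow = 122/9590 = 0.01272 K/W
R_vermiculite fill = R_tot − R_other = 0.01068 K/W
L = R·k·A = 0.01068×0.0716×37.2

L ≈ 28.5 mm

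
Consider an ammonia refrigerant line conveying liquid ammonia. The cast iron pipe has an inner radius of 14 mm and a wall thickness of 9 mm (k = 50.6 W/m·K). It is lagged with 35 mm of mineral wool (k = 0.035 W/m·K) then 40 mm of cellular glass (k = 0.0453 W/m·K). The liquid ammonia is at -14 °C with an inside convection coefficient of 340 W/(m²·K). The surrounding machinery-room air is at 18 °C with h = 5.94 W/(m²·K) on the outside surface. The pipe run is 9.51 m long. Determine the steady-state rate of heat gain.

Q ≈ 47.9 W

For a radial system each layer contributes R = ln(r_out/r_in)/(2πkL); films add R = 1/(hA).
R_inner film = 1/(h_i·2πr₁L) = 1/(340×2π×0.014×9.51) = 0.003516 K/W
R_cast iron pipe wall = ln(23/14)/(2π×50.6×9.51) = 1.642×10^-4 K/W
R_mineral wool = ln(58/23)/(2π×0.035×9.51) = 0.4423 K/W
R_cellular glass = ln(98/58)/(2π×0.0453×9.51) = 0.1938 K/W
R_outer film = 1/(h_o·2πr_oL) = 1/(5.94×2π×0.098×9.51) = 0.02875 K/W
R_total = 0.6685 K/W
Q = ΔT/R_total = 32/0.6685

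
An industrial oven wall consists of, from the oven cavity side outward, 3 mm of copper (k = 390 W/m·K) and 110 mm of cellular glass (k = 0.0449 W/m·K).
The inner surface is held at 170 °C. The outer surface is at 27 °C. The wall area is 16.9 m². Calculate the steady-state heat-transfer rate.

Using the resistance-network approach (series):
R_copper = L/(kA) = 0.003/(390×16.9) = 4.552×10^-7 K/W
R_cellular glass = L/(kA) = 0.11/(0.0449×16.9) = 0.145 K/W
R_total = 0.145 K/W
Q = ΔT / R_total = 143 / 0.145

Q ≈ 986 W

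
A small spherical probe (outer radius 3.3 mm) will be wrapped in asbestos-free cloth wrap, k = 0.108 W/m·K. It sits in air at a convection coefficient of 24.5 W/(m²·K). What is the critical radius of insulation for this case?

r_cr ≈ 8.82 mm

For a sphere r_cr = 2k/h = 2×0.108/24.5
r_cr = 8.82 mm; since the bare radius (3.3 mm) is below r_cr, adding a thin layer of insulation will *increase* heat loss.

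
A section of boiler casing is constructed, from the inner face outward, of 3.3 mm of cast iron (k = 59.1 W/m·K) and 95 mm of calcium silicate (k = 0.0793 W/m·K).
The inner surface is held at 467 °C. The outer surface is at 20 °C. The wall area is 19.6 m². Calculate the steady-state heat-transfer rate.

Series thermal resistances:
R_cast iron = L/(kA) = 0.0033/(59.1×19.6) = 2.849×10^-6 K/W
R_calcium silicate = L/(kA) = 0.095/(0.0793×19.6) = 0.06112 K/W
R_total = 0.06112 K/W
Q = ΔT / R_total = 447 / 0.06112

Q ≈ 7310 W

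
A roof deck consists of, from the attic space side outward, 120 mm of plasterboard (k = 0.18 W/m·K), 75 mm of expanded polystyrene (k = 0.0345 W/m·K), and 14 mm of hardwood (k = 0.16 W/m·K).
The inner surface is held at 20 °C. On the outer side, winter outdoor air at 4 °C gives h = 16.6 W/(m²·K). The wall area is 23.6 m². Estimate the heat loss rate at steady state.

Treating each layer as a thermal resistance in series:
R_plasterboard = L/(kA) = 0.12/(0.18×23.6) = 0.02825 K/W
R_expanded polystyrene = L/(kA) = 0.075/(0.0345×23.6) = 0.09211 K/W
R_hardwood = L/(kA) = 0.014/(0.16×23.6) = 0.003708 K/W
R_outer film = 1/(h_o·A) = 1/(16.6×23.6) = 0.002553 K/W
R_total = 0.1266 K/W
Q = ΔT / R_total = 16 / 0.1266

Q ≈ 126 W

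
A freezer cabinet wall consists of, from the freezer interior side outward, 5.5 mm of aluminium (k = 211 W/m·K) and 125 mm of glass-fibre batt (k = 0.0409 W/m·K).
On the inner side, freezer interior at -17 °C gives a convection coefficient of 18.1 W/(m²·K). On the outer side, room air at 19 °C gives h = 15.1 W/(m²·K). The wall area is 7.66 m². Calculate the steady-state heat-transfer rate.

Thermal resistances in series:
R_inner film = 1/(h_i·A) = 1/(18.1×7.66) = 0.007213 K/W
R_aluminium = L/(kA) = 0.0055/(211×7.66) = 3.403×10^-6 K/W
R_glass-fibre batt = L/(kA) = 0.125/(0.0409×7.66) = 0.399 K/W
R_outer film = 1/(h_o·A) = 1/(15.1×7.66) = 0.008646 K/W
R_total = 0.4148 K/W
Q = ΔT / R_total = 36 / 0.4148

Q ≈ 86.8 W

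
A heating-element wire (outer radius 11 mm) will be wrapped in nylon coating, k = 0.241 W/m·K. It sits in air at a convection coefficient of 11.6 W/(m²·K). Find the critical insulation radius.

r_cr ≈ 20.8 mm

For a cylinder r_cr = k/h = 0.241/11.6
r_cr = 20.8 mm; since the bare radius (11 mm) is below r_cr, adding a thin layer of insulation will *increase* heat loss.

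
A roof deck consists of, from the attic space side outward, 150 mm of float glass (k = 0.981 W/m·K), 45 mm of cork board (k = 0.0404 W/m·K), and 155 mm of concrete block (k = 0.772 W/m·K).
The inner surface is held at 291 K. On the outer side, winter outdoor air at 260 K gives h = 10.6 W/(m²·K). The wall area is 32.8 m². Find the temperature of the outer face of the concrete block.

Model the wall as resistances in series:
R_float glass = L/(kA) = 0.15/(0.981×32.8) = 0.004662 K/W
R_cork board = L/(kA) = 0.045/(0.0404×32.8) = 0.03396 K/W
R_concrete block = L/(kA) = 0.155/(0.772×32.8) = 0.006121 K/W
R_outer film = 1/(h_o·A) = 1/(10.6×32.8) = 0.002876 K/W
R_total = 0.04762 K/W;  Q = ΔT/R_total = 31/0.04762 = 651 W
T_interface = T_inner − Q·ΣR(inner→interface) = 291 − 651×0.04474

T ≈ 262 K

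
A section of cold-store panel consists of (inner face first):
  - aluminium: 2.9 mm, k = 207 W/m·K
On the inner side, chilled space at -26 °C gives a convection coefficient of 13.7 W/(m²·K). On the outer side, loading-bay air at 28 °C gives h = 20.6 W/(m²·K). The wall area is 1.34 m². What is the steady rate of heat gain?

Q ≈ 595 W

Using the resistance-network approach (series):
R_inner film = 1/(h_i·A) = 1/(13.7×1.34) = 0.05447 K/W
R_aluminium = L/(kA) = 0.0029/(207×1.34) = 1.045×10^-5 K/W
R_outer film = 1/(h_o·A) = 1/(20.6×1.34) = 0.03623 K/W
R_total = 0.09071 K/W
Q = ΔT / R_total = 54 / 0.09071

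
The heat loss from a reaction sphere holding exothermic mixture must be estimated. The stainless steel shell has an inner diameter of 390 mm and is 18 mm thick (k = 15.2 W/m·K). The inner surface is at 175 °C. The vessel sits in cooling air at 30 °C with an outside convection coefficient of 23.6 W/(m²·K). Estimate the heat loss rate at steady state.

Radial (spherical) resistances in series:
R_stainless steel shell = (1/0.195 − 1/0.213)/(4π×15.2) = 0.002269 K/W
R_outer film = 1/(h·4πr_o²) = 1/(23.6×4π×0.213²) = 0.07432 K/W
R_total = 0.07659 K/W
Q = ΔT/R_total = 145/0.07659

Q ≈ 1890 W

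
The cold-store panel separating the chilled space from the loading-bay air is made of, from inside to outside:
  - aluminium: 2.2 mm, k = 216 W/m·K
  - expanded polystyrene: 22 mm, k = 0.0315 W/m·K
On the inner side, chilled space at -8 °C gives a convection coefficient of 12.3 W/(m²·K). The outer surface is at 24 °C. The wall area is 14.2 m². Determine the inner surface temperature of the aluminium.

T ≈ -4.66 °C

Treating each layer as a thermal resistance in series:
R_inner film = 1/(h_i·A) = 1/(12.3×14.2) = 0.005725 K/W
R_aluminium = L/(kA) = 0.0022/(216×14.2) = 7.173×10^-7 K/W
R_expanded polystyrene = L/(kA) = 0.022/(0.0315×14.2) = 0.04918 K/W
R_total = 0.05491 K/W;  Q = ΔT/R_total = 32/0.05491 = 582.8 W
T_interface = T_inner + Q·ΣR(inner→interface) = -8 + 583×0.005725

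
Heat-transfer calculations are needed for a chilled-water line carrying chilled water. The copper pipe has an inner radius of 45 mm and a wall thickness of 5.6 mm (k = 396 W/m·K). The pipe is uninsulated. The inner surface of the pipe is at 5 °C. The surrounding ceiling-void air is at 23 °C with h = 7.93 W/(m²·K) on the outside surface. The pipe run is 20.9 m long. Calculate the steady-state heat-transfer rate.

For a radial system each layer contributes R = ln(r_out/r_in)/(2πkL); films add R = 1/(hA).
R_copper pipe wall = ln(50.6/45)/(2π×396×20.9) = 2.255×10^-6 K/W
R_outer film = 1/(h_o·2πr_oL) = 1/(7.93×2π×0.0506×20.9) = 0.01898 K/W
R_total = 0.01898 K/W
Q = ΔT/R_total = 18/0.01898

Q ≈ 948 W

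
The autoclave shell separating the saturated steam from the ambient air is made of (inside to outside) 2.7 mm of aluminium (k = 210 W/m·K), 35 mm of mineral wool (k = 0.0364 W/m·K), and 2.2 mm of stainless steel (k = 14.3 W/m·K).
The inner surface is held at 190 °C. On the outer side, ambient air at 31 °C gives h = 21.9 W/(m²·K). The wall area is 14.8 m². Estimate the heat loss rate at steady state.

Model the wall as resistances in series:
R_aluminium = L/(kA) = 0.0027/(210×14.8) = 8.687×10^-7 K/W
R_mineral wool = L/(kA) = 0.035/(0.0364×14.8) = 0.06497 K/W
R_stainless steel = L/(kA) = 0.0022/(14.3×14.8) = 1.04×10^-5 K/W
R_outer film = 1/(h_o·A) = 1/(21.9×14.8) = 0.003085 K/W
R_total = 0.06807 K/W
Q = ΔT / R_total = 159 / 0.06807

Q ≈ 2340 W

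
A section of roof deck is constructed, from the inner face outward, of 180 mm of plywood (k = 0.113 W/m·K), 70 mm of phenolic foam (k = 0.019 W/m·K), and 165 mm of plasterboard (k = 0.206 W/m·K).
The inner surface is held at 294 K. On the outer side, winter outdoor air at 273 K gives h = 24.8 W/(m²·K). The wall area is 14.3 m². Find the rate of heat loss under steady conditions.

Q ≈ 49.1 W

Series thermal resistances:
R_plywood = L/(kA) = 0.18/(0.113×14.3) = 0.1114 K/W
R_phenolic foam = L/(kA) = 0.07/(0.019×14.3) = 0.2576 K/W
R_plasterboard = L/(kA) = 0.165/(0.206×14.3) = 0.05601 K/W
R_outer film = 1/(h_o·A) = 1/(24.8×14.3) = 0.00282 K/W
R_total = 0.4279 K/W
Q = ΔT / R_total = 21 / 0.4279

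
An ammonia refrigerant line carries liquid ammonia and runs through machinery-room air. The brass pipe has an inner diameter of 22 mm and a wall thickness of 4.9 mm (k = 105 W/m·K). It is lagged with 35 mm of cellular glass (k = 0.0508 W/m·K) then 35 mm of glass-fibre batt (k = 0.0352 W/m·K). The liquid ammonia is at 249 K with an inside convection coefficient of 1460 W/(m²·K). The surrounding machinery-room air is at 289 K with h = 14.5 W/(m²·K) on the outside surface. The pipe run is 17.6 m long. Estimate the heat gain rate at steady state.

Cylindrical conduction, so R = ln(r₂/r₁)/(2πkL) per layer, in series:
R_inner film = 1/(h_i·2πr₁L) = 1/(1460×2π×0.011×17.6) = 5.631×10^-4 K/W
R_brass pipe wall = ln(15.9/11)/(2π×105×17.6) = 3.173×10^-5 K/W
R_cellular glass = ln(50.9/15.9)/(2π×0.0508×17.6) = 0.2071 K/W
R_glass-fibre batt = ln(85.9/50.9)/(2π×0.0352×17.6) = 0.1344 K/W
R_outer film = 1/(h_o·2πr_oL) = 1/(14.5×2π×0.0859×17.6) = 0.00726 K/W
R_total = 0.3494 K/W
Q = ΔT/R_total = 40/0.3494

Q ≈ 114 W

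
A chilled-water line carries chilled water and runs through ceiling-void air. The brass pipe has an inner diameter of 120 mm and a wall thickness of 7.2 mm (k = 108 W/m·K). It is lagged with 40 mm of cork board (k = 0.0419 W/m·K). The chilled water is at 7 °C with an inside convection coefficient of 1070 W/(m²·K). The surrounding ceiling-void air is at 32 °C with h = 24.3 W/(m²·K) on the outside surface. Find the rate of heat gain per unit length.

q′ ≈ 13.6 W/m

Radial resistances (cylindrical: R_cond = ln(r_o/r_i)/(2πkL), R_conv = 1/(h·2πrL)):
R_inner film = 1/(h_i·2πr₁L) = 1/(1070×2π×0.06×1) = 0.002479 K/W
R_brass pipe wall = ln(67.2/60)/(2π×108×1) = 1.67×10^-4 K/W
R_cork board = ln(107.2/67.2)/(2π×0.0419×1) = 1.774 K/W
R_outer film = 1/(h_o·2πr_oL) = 1/(24.3×2π×0.1072×1) = 0.0611 K/W
R_total = 1.838 K/W
Q = ΔT/R_total = 25/1.838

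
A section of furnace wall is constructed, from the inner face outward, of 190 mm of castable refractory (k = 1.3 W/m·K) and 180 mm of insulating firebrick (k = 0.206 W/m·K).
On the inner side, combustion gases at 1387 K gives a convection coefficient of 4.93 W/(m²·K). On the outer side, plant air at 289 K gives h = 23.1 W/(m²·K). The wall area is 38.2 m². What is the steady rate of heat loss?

Model the wall as resistances in series:
R_inner film = 1/(h_i·A) = 1/(4.93×38.2) = 0.00531 K/W
R_castable refractory = L/(kA) = 0.19/(1.3×38.2) = 0.003826 K/W
R_insulating firebrick = L/(kA) = 0.18/(0.206×38.2) = 0.02287 K/W
R_outer film = 1/(h_o·A) = 1/(23.1×38.2) = 0.001133 K/W
R_total = 0.03314 K/W
Q = ΔT / R_total = 1098 / 0.03314

Q ≈ 33100 W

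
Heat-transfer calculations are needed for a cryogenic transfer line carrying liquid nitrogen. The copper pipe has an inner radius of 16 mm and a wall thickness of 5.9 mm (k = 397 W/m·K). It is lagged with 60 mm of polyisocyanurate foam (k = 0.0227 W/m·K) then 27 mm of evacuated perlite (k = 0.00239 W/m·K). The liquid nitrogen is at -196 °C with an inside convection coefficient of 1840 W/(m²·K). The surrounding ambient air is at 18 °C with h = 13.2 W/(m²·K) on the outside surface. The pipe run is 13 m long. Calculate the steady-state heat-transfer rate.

Q ≈ 98.2 W

Treating each annulus and film as a series resistance:
R_inner film = 1/(h_i·2πr₁L) = 1/(1840×2π×0.016×13) = 4.159×10^-4 K/W
R_copper pipe wall = ln(21.9/16)/(2π×397×13) = 9.68×10^-6 K/W
R_polyisocyanurate foam = ln(81.9/21.9)/(2π×0.0227×13) = 0.7114 K/W
R_evacuated perlite = ln(108.9/81.9)/(2π×0.00239×13) = 1.46 K/W
R_outer film = 1/(h_o·2πr_oL) = 1/(13.2×2π×0.1089×13) = 0.008517 K/W
R_total = 2.18 K/W
Q = ΔT/R_total = 214/2.18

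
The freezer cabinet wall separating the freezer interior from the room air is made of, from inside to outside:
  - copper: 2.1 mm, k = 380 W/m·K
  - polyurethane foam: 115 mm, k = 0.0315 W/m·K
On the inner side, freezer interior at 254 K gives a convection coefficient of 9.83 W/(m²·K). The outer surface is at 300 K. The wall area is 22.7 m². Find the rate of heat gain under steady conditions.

Thermal resistances in series:
R_inner film = 1/(h_i·A) = 1/(9.83×22.7) = 0.004481 K/W
R_copper = L/(kA) = 0.0021/(380×22.7) = 2.435×10^-7 K/W
R_polyurethane foam = L/(kA) = 0.115/(0.0315×22.7) = 0.1608 K/W
R_total = 0.1653 K/W
Q = ΔT / R_total = 46 / 0.1653

Q ≈ 278 W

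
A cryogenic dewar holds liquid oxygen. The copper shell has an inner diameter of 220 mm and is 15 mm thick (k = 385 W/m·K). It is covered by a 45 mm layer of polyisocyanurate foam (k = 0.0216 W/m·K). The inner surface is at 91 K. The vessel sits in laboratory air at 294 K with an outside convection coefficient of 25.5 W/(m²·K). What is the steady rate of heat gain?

For a spherical shell R = (1/r₁ − 1/r₂)/(4πk); film R = 1/(h·4πr²). In series:
R_copper shell = (1/0.11 − 1/0.125)/(4π×385) = 2.255×10^-4 K/W
R_polyisocyanurate foam = (1/0.125 − 1/0.17)/(4π×0.0216) = 7.802 K/W
R_outer film = 1/(h·4πr_o²) = 1/(25.5×4π×0.17²) = 0.108 K/W
R_total = 7.91 K/W
Q = ΔT/R_total = 203/7.91

Q ≈ 25.7 W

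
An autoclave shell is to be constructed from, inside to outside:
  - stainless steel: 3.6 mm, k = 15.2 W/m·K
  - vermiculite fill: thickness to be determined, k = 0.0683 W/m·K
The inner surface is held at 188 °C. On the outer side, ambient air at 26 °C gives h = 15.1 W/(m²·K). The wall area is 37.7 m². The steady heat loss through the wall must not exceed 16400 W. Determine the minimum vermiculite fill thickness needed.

L ≈ 20.9 mm

Treating each layer as a thermal resistance in series:
R_stainless steel = L/(kA) = 0.0036/(15.2×37.7) = 6.282×10^-6 K/W
R_outer film = 1/(h_o·A) = 1/(15.1×37.7) = 0.001757 K/W
Sum of the known resistances R_other = 0.001763 K/W
Required total resistance R_tot = ΔT/Q_allow = 162/16400 = 0.009878 K/W
R_vermiculite fill = R_tot − R_other = 0.008115 K/W
L = R·k·A = 0.008115×0.0683×37.7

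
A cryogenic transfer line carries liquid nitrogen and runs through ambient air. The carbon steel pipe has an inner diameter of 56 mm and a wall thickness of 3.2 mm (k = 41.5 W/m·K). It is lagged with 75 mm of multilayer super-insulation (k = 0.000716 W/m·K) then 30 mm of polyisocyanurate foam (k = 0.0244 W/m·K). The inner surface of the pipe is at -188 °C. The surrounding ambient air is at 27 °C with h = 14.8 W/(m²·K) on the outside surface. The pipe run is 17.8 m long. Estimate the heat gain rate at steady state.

Treating each annulus and film as a series resistance:
R_carbon steel pipe wall = ln(31.2/28)/(2π×41.5×17.8) = 2.331×10^-5 K/W
R_multilayer super-insulation = ln(106.2/31.2)/(2π×0.000716×17.8) = 15.3 K/W
R_polyisocyanurate foam = ln(136.2/106.2)/(2π×0.0244×17.8) = 0.09117 K/W
R_outer film = 1/(h_o·2πr_oL) = 1/(14.8×2π×0.1362×17.8) = 0.004436 K/W
R_total = 15.39 K/W
Q = ΔT/R_total = 215/15.39

Q ≈ 14 W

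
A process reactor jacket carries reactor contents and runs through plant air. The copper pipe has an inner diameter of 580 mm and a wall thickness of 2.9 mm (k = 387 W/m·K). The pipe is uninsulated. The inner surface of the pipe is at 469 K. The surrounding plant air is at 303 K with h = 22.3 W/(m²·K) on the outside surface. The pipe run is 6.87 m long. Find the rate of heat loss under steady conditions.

Cylindrical conduction, so R = ln(r₂/r₁)/(2πkL) per layer, in series:
R_copper pipe wall = ln(292.9/290)/(2π×387×6.87) = 5.956×10^-7 K/W
R_outer film = 1/(h_o·2πr_oL) = 1/(22.3×2π×0.2929×6.87) = 0.003547 K/W
R_total = 0.003547 K/W
Q = ΔT/R_total = 166/0.003547

Q ≈ 46800 W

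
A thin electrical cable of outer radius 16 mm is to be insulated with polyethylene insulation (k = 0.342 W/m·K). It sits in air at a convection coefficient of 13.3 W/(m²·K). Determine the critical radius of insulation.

For a cylinder r_cr = k/h = 0.342/13.3
r_cr = 25.7 mm; since the bare radius (16 mm) is below r_cr, adding a thin layer of insulation will *increase* heat loss.

r_cr ≈ 25.7 mm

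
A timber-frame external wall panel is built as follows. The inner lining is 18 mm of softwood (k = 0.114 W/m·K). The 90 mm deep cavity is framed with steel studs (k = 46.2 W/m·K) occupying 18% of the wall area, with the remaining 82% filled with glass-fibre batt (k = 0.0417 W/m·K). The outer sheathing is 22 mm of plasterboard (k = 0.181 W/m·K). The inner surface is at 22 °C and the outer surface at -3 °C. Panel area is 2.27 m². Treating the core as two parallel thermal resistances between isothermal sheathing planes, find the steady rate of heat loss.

Sheathing layers in series; stud and cavity paths in parallel between them.
R_inner = 0.018/(0.114×2.27) = 0.06956 K/W
R_stud  = 0.09/(46.2×0.18×2.27) = 0.004768 K/W
R_cav   = 0.09/(0.0417×0.82×2.27) = 1.159 K/W
1/R_core = 1/R_stud + 1/R_cav → R_core = 0.004748 K/W
R_outer = 0.022/(0.181×2.27) = 0.05354 K/W
R_total = 0.1279 K/W
Q = ΔT/R_total = 25/0.1279

Q ≈ 196 W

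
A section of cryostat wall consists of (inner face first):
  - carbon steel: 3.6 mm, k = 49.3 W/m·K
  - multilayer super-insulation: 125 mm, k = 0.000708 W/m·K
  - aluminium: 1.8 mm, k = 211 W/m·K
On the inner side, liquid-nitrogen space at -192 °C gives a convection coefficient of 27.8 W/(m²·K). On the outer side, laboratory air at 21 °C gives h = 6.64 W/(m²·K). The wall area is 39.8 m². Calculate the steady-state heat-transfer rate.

Thermal resistances in series:
R_inner film = 1/(h_i·A) = 1/(27.8×39.8) = 9.038×10^-4 K/W
R_carbon steel = L/(kA) = 0.0036/(49.3×39.8) = 1.835×10^-6 K/W
R_multilayer super-insulation = L/(kA) = 0.125/(0.000708×39.8) = 4.436 K/W
R_aluminium = L/(kA) = 0.0018/(211×39.8) = 2.143×10^-7 K/W
R_outer film = 1/(h_o·A) = 1/(6.64×39.8) = 0.003784 K/W
R_total = 4.441 K/W
Q = ΔT / R_total = 213 / 4.441

Q ≈ 48 W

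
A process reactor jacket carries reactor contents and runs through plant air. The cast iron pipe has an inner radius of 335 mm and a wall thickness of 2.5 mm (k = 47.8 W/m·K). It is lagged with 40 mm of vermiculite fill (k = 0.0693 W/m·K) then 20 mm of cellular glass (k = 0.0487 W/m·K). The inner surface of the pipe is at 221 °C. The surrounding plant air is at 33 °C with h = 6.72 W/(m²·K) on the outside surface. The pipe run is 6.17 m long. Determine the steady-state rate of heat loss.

Radial resistances (cylindrical: R_cond = ln(r_o/r_i)/(2πkL), R_conv = 1/(h·2πrL)):
R_cast iron pipe wall = ln(337.5/335)/(2π×47.8×6.17) = 4.012×10^-6 K/W
R_vermiculite fill = ln(377.5/337.5)/(2π×0.0693×6.17) = 0.04169 K/W
R_cellular glass = ln(397.5/377.5)/(2π×0.0487×6.17) = 0.02734 K/W
R_outer film = 1/(h_o·2πr_oL) = 1/(6.72×2π×0.3975×6.17) = 0.009657 K/W
R_total = 0.0787 K/W
Q = ΔT/R_total = 188/0.0787

Q ≈ 2390 W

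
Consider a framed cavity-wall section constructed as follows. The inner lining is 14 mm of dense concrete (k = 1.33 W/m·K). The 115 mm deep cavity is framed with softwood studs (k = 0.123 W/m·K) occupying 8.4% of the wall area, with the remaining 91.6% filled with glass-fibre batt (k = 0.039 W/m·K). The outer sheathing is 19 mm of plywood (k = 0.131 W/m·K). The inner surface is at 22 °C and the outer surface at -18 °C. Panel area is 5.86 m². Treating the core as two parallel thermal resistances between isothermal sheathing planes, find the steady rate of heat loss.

Sheathing layers in series; stud and cavity paths in parallel between them.
R_inner = 0.014/(1.33×5.86) = 0.001796 K/W
R_stud  = 0.115/(0.123×0.084×5.86) = 1.899 K/W
R_cav   = 0.115/(0.039×0.916×5.86) = 0.5493 K/W
1/R_core = 1/R_stud + 1/R_cav → R_core = 0.4261 K/W
R_outer = 0.019/(0.131×5.86) = 0.02475 K/W
R_total = 0.4526 K/W
Q = ΔT/R_total = 40/0.4526

Q ≈ 88.4 W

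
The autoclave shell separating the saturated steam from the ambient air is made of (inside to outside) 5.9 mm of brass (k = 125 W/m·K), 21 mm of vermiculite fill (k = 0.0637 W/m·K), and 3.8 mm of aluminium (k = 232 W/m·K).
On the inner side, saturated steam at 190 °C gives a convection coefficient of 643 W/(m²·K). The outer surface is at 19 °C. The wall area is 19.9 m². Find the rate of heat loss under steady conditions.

Series thermal resistances:
R_inner film = 1/(h_i·A) = 1/(643×19.9) = 7.815×10^-5 K/W
R_brass = L/(kA) = 0.0059/(125×19.9) = 2.372×10^-6 K/W
R_vermiculite fill = L/(kA) = 0.021/(0.0637×19.9) = 0.01657 K/W
R_aluminium = L/(kA) = 0.0038/(232×19.9) = 8.231×10^-7 K/W
R_total = 0.01665 K/W
Q = ΔT / R_total = 171 / 0.01665

Q ≈ 10300 W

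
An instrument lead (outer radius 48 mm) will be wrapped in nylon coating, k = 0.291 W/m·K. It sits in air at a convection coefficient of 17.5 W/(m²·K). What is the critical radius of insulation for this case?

For a cylinder r_cr = k/h = 0.291/17.5
r_cr = 16.6 mm; since the bare radius (48 mm) is above r_cr, any added insulation will reduce heat loss.

r_cr ≈ 16.6 mm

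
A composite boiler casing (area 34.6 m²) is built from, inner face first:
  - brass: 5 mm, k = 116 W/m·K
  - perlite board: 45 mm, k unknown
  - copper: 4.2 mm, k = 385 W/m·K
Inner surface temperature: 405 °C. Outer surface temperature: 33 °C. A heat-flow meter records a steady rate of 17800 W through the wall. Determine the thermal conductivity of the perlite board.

k ≈ 0.0622 W/(m·K)

Treating each layer as a thermal resistance in series:
R_brass = L/(kA) = 0.005/(116×34.6) = 1.246×10^-6 K/W
R_copper = L/(kA) = 0.0042/(385×34.6) = 3.153×10^-7 K/W
Sum of known resistances R_other = 1.561×10^-6 K/W
Total R = ΔT/Q = 372/17800 = 0.0209 K/W
R_perlite board = R_total − R_other = 0.0209 K/W
k = L/(R·A) = 0.045/(0.0209×34.6)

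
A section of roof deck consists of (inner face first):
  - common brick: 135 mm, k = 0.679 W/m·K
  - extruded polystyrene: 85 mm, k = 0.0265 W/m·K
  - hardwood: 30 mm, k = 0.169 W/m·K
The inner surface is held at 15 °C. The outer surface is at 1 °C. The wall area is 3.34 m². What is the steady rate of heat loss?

Q ≈ 13 W

Treating each layer as a thermal resistance in series:
R_common brick = L/(kA) = 0.135/(0.679×3.34) = 0.05953 K/W
R_extruded polystyrene = L/(kA) = 0.085/(0.0265×3.34) = 0.9603 K/W
R_hardwood = L/(kA) = 0.03/(0.169×3.34) = 0.05315 K/W
R_total = 1.073 K/W
Q = ΔT / R_total = 14 / 1.073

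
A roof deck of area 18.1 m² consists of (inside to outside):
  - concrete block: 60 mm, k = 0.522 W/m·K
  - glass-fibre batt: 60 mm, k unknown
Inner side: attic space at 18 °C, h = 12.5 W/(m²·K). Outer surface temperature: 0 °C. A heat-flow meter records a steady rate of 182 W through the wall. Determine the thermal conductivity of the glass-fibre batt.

k ≈ 0.0376 W/(m·K)

Series thermal resistances:
R_inner film = 1/(h_i·A) = 1/(12.5×18.1) = 0.00442 K/W
R_concrete block = L/(kA) = 0.06/(0.522×18.1) = 0.00635 K/W
Sum of known resistances R_other = 0.01077 K/W
Total R = ΔT/Q = 18/182 = 0.0989 K/W
R_glass-fibre batt = R_total − R_other = 0.08813 K/W
k = L/(R·A) = 0.06/(0.08813×18.1)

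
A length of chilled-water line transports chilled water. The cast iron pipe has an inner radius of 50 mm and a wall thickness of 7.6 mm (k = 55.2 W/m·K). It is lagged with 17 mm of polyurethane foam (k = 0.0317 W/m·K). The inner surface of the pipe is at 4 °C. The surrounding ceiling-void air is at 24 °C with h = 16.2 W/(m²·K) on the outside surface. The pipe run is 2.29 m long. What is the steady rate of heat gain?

Per-layer cylindrical resistances, series-summed:
R_cast iron pipe wall = ln(57.6/50)/(2π×55.2×2.29) = 1.782×10^-4 K/W
R_polyurethane foam = ln(74.6/57.6)/(2π×0.0317×2.29) = 0.567 K/W
R_outer film = 1/(h_o·2πr_oL) = 1/(16.2×2π×0.0746×2.29) = 0.05751 K/W
R_total = 0.6247 K/W
Q = ΔT/R_total = 20/0.6247

Q ≈ 32 W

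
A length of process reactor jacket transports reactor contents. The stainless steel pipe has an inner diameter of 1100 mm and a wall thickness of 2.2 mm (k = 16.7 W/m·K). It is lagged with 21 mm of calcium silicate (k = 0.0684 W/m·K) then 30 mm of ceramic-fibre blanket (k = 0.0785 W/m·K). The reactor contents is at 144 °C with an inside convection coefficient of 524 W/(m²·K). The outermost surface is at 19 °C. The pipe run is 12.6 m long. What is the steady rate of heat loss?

Radial resistances (cylindrical: R_cond = ln(r_o/r_i)/(2πkL), R_conv = 1/(h·2πrL)):
R_inner film = 1/(h_i·2πr₁L) = 1/(524×2π×0.55×12.6) = 4.383×10^-5 K/W
R_stainless steel pipe wall = ln(552.2/550)/(2π×16.7×12.6) = 3.019×10^-6 K/W
R_calcium silicate = ln(573.2/552.2)/(2π×0.0684×12.6) = 0.006893 K/W
R_ceramic-fibre blanket = ln(603.2/573.2)/(2π×0.0785×12.6) = 0.008209 K/W
R_total = 0.01515 K/W
Q = ΔT/R_total = 125/0.01515

Q ≈ 8250 W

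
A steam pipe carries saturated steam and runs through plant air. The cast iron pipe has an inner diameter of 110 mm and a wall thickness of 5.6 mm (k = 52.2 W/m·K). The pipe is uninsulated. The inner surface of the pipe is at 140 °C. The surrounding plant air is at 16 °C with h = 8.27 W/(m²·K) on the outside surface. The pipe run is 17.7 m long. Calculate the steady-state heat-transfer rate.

Radial resistances (cylindrical: R_cond = ln(r_o/r_i)/(2πkL), R_conv = 1/(h·2πrL)):
R_cast iron pipe wall = ln(60.6/55)/(2π×52.2×17.7) = 1.67×10^-5 K/W
R_outer film = 1/(h_o·2πr_oL) = 1/(8.27×2π×0.0606×17.7) = 0.01794 K/W
R_total = 0.01796 K/W
Q = ΔT/R_total = 124/0.01796

Q ≈ 6900 W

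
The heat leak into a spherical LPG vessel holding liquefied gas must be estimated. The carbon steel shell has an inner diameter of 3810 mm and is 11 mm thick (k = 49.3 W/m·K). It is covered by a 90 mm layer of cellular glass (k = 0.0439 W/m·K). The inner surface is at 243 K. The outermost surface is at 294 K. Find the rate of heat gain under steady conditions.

For a spherical shell R = (1/r₁ − 1/r₂)/(4πk); film R = 1/(h·4πr²). In series:
R_carbon steel shell = (1/1.905 − 1/1.916)/(4π×49.3) = 4.865×10^-6 K/W
R_cellular glass = (1/1.916 − 1/2.006)/(4π×0.0439) = 0.04245 K/W
R_total = 0.04245 K/W
Q = ΔT/R_total = 51/0.04245

Q ≈ 1200 W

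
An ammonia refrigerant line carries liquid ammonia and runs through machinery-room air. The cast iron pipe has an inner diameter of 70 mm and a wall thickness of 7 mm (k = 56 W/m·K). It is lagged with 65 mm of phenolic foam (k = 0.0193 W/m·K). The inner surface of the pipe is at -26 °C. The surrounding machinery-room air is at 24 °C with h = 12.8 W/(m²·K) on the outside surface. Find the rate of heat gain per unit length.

Treating each annulus and film as a series resistance:
R_cast iron pipe wall = ln(42/35)/(2π×56×1) = 5.182×10^-4 K/W
R_phenolic foam = ln(107/42)/(2π×0.0193×1) = 7.712 K/W
R_outer film = 1/(h_o·2πr_oL) = 1/(12.8×2π×0.107×1) = 0.1162 K/W
R_total = 7.828 K/W
Q = ΔT/R_total = 50/7.828

q′ ≈ 6.39 W/m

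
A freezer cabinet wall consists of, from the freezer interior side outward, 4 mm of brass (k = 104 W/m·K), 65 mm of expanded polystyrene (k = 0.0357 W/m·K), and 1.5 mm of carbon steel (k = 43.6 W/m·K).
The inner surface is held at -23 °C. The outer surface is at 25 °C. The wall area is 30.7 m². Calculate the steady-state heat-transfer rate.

Q ≈ 809 W

Series thermal resistances:
R_brass = L/(kA) = 0.004/(104×30.7) = 1.253×10^-6 K/W
R_expanded polystyrene = L/(kA) = 0.065/(0.0357×30.7) = 0.05931 K/W
R_carbon steel = L/(kA) = 0.0015/(43.6×30.7) = 1.121×10^-6 K/W
R_total = 0.05931 K/W
Q = ΔT / R_total = 48 / 0.05931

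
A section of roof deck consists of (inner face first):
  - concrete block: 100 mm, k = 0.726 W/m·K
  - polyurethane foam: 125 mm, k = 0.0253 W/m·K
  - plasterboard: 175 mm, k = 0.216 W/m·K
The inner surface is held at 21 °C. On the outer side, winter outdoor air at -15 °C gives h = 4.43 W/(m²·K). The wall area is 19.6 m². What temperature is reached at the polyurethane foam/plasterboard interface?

Model the wall as resistances in series:
R_concrete block = L/(kA) = 0.1/(0.726×19.6) = 0.007028 K/W
R_polyurethane foam = L/(kA) = 0.125/(0.0253×19.6) = 0.2521 K/W
R_plasterboard = L/(kA) = 0.175/(0.216×19.6) = 0.04134 K/W
R_outer film = 1/(h_o·A) = 1/(4.43×19.6) = 0.01152 K/W
R_total = 0.312 K/W;  Q = ΔT/R_total = 36/0.312 = 115.4 W
T_interface = T_inner − Q·ΣR(inner→interface) = 21 − 115×0.2591

T ≈ -8.9 °C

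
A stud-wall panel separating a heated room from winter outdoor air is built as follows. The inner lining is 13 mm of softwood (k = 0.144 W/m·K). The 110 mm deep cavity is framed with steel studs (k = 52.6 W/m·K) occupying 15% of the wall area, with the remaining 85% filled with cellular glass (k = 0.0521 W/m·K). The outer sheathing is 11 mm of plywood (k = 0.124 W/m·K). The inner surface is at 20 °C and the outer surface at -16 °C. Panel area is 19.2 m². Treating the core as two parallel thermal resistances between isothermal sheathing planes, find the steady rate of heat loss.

Sheathing layers in series; stud and cavity paths in parallel between them.
R_inner = 0.013/(0.144×19.2) = 0.004702 K/W
R_stud  = 0.11/(52.6×0.15×19.2) = 7.261×10^-4 K/W
R_cav   = 0.11/(0.0521×0.85×19.2) = 0.1294 K/W
1/R_core = 1/R_stud + 1/R_cav → R_core = 7.221×10^-4 K/W
R_outer = 0.011/(0.124×19.2) = 0.00462 K/W
R_total = 0.01004 K/W
Q = ΔT/R_total = 36/0.01004

Q ≈ 3580 W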